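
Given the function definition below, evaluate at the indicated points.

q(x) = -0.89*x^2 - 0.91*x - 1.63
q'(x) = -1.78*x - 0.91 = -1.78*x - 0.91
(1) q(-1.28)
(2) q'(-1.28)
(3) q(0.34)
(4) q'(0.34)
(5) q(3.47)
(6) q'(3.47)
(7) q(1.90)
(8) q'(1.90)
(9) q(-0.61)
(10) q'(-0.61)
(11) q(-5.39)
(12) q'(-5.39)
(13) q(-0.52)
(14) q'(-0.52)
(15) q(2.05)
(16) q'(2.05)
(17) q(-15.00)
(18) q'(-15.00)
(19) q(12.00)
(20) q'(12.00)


(1) = -1.92
(2) = 1.37
(3) = -2.04
(4) = -1.52
(5) = -15.50
(6) = -7.09
(7) = -6.57
(8) = -4.29
(9) = -1.41
(10) = 0.18
(11) = -22.58
(12) = 8.68
(13) = -1.40
(14) = 0.02
(15) = -7.24
(16) = -4.56
(17) = -188.23
(18) = 25.79
(19) = -140.71
(20) = -22.27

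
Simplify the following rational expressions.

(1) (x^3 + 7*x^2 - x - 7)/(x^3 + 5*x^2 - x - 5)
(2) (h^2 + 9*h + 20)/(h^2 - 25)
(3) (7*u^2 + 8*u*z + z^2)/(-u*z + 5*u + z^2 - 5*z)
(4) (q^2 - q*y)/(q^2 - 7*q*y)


(1) = (x + 7)/(x + 5)
(2) = (h + 4)/(h - 5)
(3) = (7*u^2 + 8*u*z + z^2)/(-u*z + 5*u + z^2 - 5*z)
(4) = (-q + y)/(-q + 7*y)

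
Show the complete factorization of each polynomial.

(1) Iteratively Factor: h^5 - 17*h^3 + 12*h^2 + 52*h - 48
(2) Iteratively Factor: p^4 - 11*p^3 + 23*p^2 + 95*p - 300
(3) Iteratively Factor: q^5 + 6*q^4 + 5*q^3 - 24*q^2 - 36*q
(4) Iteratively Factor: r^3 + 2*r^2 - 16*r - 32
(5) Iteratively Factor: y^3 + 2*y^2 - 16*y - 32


(1) = (h + 4)*(h^4 - 4*h^3 - h^2 + 16*h - 12) = (h - 1)*(h + 4)*(h^3 - 3*h^2 - 4*h + 12) = (h - 2)*(h - 1)*(h + 4)*(h^2 - h - 6) = (h - 3)*(h - 2)*(h - 1)*(h + 4)*(h + 2)
(2) = (p - 4)*(p^3 - 7*p^2 - 5*p + 75) = (p - 5)*(p - 4)*(p^2 - 2*p - 15) = (p - 5)*(p - 4)*(p + 3)*(p - 5)
(3) = (q - 2)*(q^4 + 8*q^3 + 21*q^2 + 18*q) = q*(q - 2)*(q^3 + 8*q^2 + 21*q + 18) = q*(q - 2)*(q + 2)*(q^2 + 6*q + 9) = q*(q - 2)*(q + 2)*(q + 3)*(q + 3)
(4) = (r - 4)*(r^2 + 6*r + 8) = (r - 4)*(r + 2)*(r + 4)
(5) = (y - 4)*(y^2 + 6*y + 8) = (y - 4)*(y + 4)*(y + 2)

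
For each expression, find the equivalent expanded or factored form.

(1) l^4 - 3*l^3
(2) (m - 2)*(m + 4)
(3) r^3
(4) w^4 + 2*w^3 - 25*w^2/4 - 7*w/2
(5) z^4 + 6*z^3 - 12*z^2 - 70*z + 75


(1) = l^3*(l - 3)
(2) = m^2 + 2*m - 8
(3) = r^3
(4) = w*(w - 2)*(w + 1/2)*(w + 7/2)
(5) = (z - 3)*(z - 1)*(z + 5)^2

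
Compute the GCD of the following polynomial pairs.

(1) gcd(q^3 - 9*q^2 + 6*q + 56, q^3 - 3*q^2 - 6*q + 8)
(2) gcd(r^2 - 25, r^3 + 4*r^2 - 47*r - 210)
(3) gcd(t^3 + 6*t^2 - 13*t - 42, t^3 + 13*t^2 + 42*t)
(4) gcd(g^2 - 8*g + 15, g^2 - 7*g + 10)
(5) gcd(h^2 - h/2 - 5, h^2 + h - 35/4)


(1) = q^2 - 2*q - 8
(2) = gcd((r - 5)*(r + 5), (r - 7)*(r + 5)*(r + 6)) = r + 5
(3) = gcd((t - 3)*(t + 2)*(t + 7), t*(t + 6)*(t + 7)) = t + 7
(4) = g - 5
(5) = gcd((h - 5/2)*(h + 2), (h - 5/2)*(h + 7/2)) = h - 5/2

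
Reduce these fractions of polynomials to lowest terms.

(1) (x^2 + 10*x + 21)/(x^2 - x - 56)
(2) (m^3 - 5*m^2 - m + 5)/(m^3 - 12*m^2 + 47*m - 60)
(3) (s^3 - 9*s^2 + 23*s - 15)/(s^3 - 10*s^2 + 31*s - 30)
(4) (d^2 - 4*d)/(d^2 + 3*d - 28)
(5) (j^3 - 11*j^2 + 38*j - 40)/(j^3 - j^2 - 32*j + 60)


(1) = (x + 3)/(x - 8)
(2) = (m^2 - 1)/(m^2 - 7*m + 12)
(3) = (s - 1)/(s - 2)
(4) = d/(d + 7)
(5) = (j - 4)/(j + 6)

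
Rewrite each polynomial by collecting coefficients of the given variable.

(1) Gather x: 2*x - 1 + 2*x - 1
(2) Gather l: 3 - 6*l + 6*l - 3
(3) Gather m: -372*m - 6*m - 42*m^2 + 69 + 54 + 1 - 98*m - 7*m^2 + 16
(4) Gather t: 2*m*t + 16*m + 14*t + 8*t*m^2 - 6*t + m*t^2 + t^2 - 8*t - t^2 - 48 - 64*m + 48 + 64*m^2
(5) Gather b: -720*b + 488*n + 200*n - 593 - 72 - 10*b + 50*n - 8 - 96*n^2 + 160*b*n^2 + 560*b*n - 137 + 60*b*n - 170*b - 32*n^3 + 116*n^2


(1) = 4*x - 2
(2) = 0
(3) = -49*m^2 - 476*m + 140
(4) = 64*m^2 + m*t^2 - 48*m + t*(8*m^2 + 2*m)
(5) = b*(160*n^2 + 620*n - 900) - 32*n^3 + 20*n^2 + 738*n - 810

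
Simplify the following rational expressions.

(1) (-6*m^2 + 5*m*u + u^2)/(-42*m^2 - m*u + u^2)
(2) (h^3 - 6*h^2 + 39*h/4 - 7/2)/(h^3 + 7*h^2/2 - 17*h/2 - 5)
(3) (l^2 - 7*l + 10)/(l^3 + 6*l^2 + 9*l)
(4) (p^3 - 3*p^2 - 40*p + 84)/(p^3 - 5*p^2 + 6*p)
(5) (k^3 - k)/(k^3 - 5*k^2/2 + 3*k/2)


(1) = (-m + u)/(-7*m + u)
(2) = (4*h^2 - 16*h + 7)/(4*h^2 + 22*h + 10)
(3) = (l^2 - 7*l + 10)/(l^3 + 6*l^2 + 9*l)
(4) = (p^2 - p - 42)/(p^2 - 3*p)
(5) = (2*k + 2)/(2*k - 3)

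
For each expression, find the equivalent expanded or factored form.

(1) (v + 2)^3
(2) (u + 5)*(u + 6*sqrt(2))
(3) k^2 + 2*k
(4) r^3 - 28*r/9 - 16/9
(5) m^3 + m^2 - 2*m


(1) = v^3 + 6*v^2 + 12*v + 8
(2) = u^2 + 5*u + 6*sqrt(2)*u + 30*sqrt(2)
(3) = k*(k + 2)
(4) = (r - 2)*(r + 2/3)*(r + 4/3)
(5) = m*(m - 1)*(m + 2)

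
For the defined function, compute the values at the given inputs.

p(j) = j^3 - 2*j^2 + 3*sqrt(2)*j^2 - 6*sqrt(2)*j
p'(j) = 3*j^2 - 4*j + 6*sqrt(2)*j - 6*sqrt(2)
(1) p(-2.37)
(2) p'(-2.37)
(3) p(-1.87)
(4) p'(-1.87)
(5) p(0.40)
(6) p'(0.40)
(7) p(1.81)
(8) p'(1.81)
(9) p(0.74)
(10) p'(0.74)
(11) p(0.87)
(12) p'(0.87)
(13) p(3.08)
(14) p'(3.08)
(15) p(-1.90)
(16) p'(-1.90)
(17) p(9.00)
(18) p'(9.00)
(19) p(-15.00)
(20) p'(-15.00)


(1) = 19.39
(2) = -2.26
(3) = 17.17
(4) = -6.38
(5) = -2.97
(6) = -6.21
(7) = -2.08
(8) = 9.46
(9) = -4.65
(10) = -3.52
(11) = -5.03
(12) = -2.31
(13) = 24.36
(14) = 33.79
(15) = 17.36
(16) = -6.18
(17) = 834.29
(18) = 274.88
(19) = -2743.13
(20) = 599.24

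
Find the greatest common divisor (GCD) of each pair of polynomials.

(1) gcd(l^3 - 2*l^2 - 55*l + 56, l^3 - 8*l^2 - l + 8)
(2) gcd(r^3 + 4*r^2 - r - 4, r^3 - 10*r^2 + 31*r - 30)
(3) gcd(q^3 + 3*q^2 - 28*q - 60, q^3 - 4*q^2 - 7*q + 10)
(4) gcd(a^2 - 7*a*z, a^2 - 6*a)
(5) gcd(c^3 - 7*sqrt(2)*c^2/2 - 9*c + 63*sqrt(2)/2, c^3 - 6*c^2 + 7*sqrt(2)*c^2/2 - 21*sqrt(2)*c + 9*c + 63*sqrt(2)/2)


(1) = l^2 - 9*l + 8
(2) = 1
(3) = q^2 - 3*q - 10
(4) = gcd(a*(a - 7*z), a*(a - 6)) = a
(5) = c - 3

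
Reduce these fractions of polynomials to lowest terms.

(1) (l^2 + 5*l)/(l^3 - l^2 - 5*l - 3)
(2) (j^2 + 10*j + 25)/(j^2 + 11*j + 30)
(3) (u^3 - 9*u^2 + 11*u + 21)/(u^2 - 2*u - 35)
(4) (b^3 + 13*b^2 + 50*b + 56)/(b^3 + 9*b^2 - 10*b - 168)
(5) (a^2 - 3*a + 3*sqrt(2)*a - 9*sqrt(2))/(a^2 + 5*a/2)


(1) = (l^2 + 5*l)/(l^3 - l^2 - 5*l - 3)
(2) = (j + 5)/(j + 6)
(3) = (u^2 - 2*u - 3)/(u + 5)
(4) = (b^2 + 6*b + 8)/(b^2 + 2*b - 24)
(5) = (2*a^2 + a*(-6 + 6*sqrt(2)) - 18*sqrt(2))/(2*a^2 + 5*a)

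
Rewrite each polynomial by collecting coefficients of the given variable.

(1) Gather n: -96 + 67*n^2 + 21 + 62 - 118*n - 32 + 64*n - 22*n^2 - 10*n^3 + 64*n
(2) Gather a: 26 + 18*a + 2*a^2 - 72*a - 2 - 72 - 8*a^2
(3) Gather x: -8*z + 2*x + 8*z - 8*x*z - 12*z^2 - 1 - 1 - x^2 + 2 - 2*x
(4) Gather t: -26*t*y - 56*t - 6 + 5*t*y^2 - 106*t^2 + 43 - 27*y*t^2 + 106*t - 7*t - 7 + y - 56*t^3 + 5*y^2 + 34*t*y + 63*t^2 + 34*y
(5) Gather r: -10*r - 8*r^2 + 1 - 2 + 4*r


(1) = -10*n^3 + 45*n^2 + 10*n - 45
(2) = -6*a^2 - 54*a - 48
(3) = -x^2 - 8*x*z - 12*z^2
(4) = -56*t^3 + t^2*(-27*y - 43) + t*(5*y^2 + 8*y + 43) + 5*y^2 + 35*y + 30
(5) = -8*r^2 - 6*r - 1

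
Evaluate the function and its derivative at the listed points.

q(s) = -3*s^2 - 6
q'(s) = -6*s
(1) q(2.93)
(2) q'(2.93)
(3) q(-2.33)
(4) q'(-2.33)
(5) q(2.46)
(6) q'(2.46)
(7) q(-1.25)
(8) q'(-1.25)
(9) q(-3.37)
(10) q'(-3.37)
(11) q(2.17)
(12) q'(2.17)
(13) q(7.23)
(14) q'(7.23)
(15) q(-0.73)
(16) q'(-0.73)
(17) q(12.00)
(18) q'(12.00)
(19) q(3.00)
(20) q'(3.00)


(1) = -31.75
(2) = -17.58
(3) = -22.29
(4) = 13.98
(5) = -24.15
(6) = -14.76
(7) = -10.69
(8) = 7.50
(9) = -40.07
(10) = 20.22
(11) = -20.13
(12) = -13.02
(13) = -162.82
(14) = -43.38
(15) = -7.60
(16) = 4.38
(17) = -438.00
(18) = -72.00
(19) = -33.00
(20) = -18.00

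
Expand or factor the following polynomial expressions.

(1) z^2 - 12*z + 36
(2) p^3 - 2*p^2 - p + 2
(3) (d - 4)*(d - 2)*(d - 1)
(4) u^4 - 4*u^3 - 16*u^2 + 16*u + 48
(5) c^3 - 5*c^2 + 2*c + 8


(1) = (z - 6)^2
(2) = (p - 2)*(p - 1)*(p + 1)
(3) = d^3 - 7*d^2 + 14*d - 8
(4) = (u - 6)*(u - 2)*(u + 2)^2
(5) = (c - 4)*(c - 2)*(c + 1)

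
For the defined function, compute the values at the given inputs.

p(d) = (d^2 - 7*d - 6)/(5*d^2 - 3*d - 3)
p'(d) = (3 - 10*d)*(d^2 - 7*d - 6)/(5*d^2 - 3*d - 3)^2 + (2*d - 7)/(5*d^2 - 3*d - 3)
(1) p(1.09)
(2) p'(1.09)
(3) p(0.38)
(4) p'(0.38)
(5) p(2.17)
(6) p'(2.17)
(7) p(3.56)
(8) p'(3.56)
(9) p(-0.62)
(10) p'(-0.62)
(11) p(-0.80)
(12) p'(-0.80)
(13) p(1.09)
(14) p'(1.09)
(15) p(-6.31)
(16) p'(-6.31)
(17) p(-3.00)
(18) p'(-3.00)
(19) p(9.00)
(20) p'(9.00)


(1) = 37.76
(2) = 919.95
(3) = 2.49
(4) = 2.41
(5) = -1.17
(6) = 1.38
(7) = -0.37
(8) = 0.24
(9) = -1.63
(10) = -29.73
(11) = 0.09
(12) = -2.92
(13) = 37.76
(14) = 919.95
(15) = 0.36
(16) = 0.02
(17) = 0.47
(18) = 0.05
(19) = 0.03
(20) = 0.02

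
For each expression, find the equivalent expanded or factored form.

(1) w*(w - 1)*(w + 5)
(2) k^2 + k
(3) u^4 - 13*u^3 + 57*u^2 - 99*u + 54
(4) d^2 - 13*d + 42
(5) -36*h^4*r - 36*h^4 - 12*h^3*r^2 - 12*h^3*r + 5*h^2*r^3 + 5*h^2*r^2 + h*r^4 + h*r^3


(1) = w^3 + 4*w^2 - 5*w
(2) = k*(k + 1)
(3) = (u - 6)*(u - 3)^2*(u - 1)
(4) = (d - 7)*(d - 6)
(5) = (-3*h + r)*(2*h + r)*(6*h + r)*(h*r + h)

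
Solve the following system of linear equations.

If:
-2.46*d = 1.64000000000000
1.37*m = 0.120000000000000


Then:
d = -0.67
m = 0.09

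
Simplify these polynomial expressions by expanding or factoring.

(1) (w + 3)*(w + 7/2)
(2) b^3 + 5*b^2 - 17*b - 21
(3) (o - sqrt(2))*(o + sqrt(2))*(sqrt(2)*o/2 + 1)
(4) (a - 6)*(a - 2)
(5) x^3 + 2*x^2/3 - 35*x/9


(1) = w^2 + 13*w/2 + 21/2
(2) = (b - 3)*(b + 1)*(b + 7)
(3) = sqrt(2)*o^3/2 + o^2 - sqrt(2)*o - 2
(4) = a^2 - 8*a + 12
(5) = x*(x - 5/3)*(x + 7/3)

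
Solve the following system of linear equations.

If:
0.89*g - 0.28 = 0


Then:
g = 0.31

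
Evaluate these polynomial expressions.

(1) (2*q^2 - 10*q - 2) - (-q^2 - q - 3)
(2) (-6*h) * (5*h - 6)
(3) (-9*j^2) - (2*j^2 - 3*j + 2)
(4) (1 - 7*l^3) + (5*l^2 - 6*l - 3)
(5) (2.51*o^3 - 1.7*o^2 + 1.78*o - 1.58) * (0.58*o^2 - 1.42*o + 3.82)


(1) = 3*q^2 - 9*q + 1
(2) = -30*h^2 + 36*h
(3) = -11*j^2 + 3*j - 2
(4) = -7*l^3 + 5*l^2 - 6*l - 2
(5) = 1.4558*o^5 - 4.5502*o^4 + 13.0346*o^3 - 9.938*o^2 + 9.0432*o - 6.0356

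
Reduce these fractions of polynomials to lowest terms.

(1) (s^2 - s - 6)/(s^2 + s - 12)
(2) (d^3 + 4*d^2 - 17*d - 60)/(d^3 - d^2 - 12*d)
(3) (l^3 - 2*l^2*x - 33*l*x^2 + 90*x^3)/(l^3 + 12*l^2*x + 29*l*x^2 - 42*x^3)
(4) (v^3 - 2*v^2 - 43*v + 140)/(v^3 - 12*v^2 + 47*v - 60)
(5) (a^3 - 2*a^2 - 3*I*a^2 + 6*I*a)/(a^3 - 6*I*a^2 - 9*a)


(1) = (s + 2)/(s + 4)
(2) = (d + 5)/d
(3) = (-l^2 + 8*l*x - 15*x^2)/(-l^2 - 6*l*x + 7*x^2)
(4) = (v + 7)/(v - 3)
(5) = (a - 2)/(a - 3*I)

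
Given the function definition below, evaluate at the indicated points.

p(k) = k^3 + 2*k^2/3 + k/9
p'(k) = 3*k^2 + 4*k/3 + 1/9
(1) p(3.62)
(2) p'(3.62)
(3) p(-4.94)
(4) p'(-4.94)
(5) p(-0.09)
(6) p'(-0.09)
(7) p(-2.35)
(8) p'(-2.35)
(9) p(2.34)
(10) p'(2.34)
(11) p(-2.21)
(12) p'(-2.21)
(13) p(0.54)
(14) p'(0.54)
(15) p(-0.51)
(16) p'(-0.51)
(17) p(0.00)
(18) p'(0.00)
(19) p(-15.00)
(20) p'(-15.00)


(1) = 56.58
(2) = 44.25
(3) = -104.83
(4) = 66.74
(5) = -0.01
(6) = 0.02
(7) = -9.56
(8) = 13.55
(9) = 16.72
(10) = 19.66
(11) = -7.78
(12) = 11.82
(13) = 0.41
(14) = 1.71
(15) = -0.02
(16) = 0.21
(17) = 0.00
(18) = 0.11
(19) = -3226.67
(20) = 655.11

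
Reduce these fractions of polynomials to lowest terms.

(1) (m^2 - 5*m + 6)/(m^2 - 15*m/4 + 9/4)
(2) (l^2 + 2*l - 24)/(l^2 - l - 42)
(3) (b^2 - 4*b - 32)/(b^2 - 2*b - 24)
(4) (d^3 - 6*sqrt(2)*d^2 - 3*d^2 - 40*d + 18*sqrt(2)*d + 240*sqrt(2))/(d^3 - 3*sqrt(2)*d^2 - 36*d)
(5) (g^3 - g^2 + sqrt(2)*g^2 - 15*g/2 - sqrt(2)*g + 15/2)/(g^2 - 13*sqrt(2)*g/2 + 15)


(1) = (4*m - 8)/(4*m - 3)
(2) = (l - 4)/(l - 7)
(3) = (b - 8)/(b - 6)
(4) = (d^2 - 3*d - 40)/(d^2 + 3*sqrt(2)*d)
(5) = (4*g^2 + g*(-4 + 10*sqrt(2)) - 10*sqrt(2))/(4*g - 20*sqrt(2))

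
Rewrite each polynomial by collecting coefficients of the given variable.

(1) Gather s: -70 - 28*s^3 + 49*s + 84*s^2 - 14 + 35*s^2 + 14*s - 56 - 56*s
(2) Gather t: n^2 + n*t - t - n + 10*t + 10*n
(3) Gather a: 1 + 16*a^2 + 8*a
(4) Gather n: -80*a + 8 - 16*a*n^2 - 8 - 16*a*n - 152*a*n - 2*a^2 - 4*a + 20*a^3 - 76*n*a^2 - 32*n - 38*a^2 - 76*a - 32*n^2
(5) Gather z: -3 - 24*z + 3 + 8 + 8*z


(1) = -28*s^3 + 119*s^2 + 7*s - 140
(2) = n^2 + 9*n + t*(n + 9)
(3) = 16*a^2 + 8*a + 1
(4) = 20*a^3 - 40*a^2 - 160*a + n^2*(-16*a - 32) + n*(-76*a^2 - 168*a - 32)
(5) = 8 - 16*z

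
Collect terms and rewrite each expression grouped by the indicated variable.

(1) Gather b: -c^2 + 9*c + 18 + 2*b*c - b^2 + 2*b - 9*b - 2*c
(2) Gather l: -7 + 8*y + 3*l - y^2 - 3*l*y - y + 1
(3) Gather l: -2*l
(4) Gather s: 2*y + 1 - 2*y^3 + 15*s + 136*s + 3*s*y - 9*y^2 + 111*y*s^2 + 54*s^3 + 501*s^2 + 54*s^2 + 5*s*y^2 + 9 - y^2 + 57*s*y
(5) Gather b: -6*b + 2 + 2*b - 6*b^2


(1) = -b^2 + b*(2*c - 7) - c^2 + 7*c + 18
(2) = l*(3 - 3*y) - y^2 + 7*y - 6
(3) = -2*l
(4) = 54*s^3 + s^2*(111*y + 555) + s*(5*y^2 + 60*y + 151) - 2*y^3 - 10*y^2 + 2*y + 10
(5) = -6*b^2 - 4*b + 2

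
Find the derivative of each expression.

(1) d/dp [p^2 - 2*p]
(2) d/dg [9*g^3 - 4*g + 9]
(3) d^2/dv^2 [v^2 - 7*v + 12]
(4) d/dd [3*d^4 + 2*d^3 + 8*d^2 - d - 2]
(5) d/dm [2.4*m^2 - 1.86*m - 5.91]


(1) = 2*p - 2
(2) = 27*g^2 - 4
(3) = 2
(4) = 12*d^3 + 6*d^2 + 16*d - 1
(5) = 4.8*m - 1.86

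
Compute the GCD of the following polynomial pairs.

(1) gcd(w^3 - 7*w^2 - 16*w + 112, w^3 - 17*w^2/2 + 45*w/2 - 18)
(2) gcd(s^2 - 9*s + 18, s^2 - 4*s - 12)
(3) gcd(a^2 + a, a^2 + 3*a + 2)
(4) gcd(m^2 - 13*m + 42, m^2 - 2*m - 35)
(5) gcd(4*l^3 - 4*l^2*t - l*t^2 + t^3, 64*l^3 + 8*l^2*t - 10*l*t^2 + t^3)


(1) = gcd((w - 7)*(w - 4)*(w + 4), (w - 4)*(w - 3)*(w - 3/2)) = w - 4
(2) = gcd((s - 6)*(s - 3), (s - 6)*(s + 2)) = s - 6
(3) = a + 1
(4) = gcd((m - 7)*(m - 6), (m - 7)*(m + 5)) = m - 7
(5) = gcd((-2*l + t)*(-l + t)*(2*l + t), (-8*l + t)*(-4*l + t)*(2*l + t)) = 2*l + t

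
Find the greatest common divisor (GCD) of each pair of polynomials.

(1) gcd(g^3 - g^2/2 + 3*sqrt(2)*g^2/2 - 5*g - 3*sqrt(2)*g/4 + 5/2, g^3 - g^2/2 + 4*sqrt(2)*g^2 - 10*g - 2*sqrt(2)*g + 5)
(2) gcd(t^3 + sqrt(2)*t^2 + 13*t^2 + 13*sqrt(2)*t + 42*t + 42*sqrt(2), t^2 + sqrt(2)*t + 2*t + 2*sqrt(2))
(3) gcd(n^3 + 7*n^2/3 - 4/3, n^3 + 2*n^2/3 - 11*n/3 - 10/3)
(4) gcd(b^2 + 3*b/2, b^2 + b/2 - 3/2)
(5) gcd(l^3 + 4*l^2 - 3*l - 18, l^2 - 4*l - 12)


(1) = g^2 + g*(-sqrt(2) - 1/2) + sqrt(2)/2
(2) = gcd((t + 6)*(t + 7)*(t + sqrt(2)), (t + 2)*(t + sqrt(2))) = t + sqrt(2)
(3) = n + 1
(4) = gcd(b*(b + 3/2), (b - 1)*(b + 3/2)) = b + 3/2
(5) = 1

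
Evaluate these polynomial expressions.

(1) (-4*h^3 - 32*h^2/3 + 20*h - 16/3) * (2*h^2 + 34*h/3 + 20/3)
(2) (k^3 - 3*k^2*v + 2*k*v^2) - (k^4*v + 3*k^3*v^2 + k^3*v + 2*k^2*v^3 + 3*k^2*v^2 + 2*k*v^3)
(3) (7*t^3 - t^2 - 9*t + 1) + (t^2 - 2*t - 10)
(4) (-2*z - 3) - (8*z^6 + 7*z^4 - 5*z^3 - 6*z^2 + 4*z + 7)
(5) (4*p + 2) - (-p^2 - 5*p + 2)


(1) = -8*h^5 - 200*h^4/3 - 968*h^3/9 + 1304*h^2/9 + 656*h/9 - 320/9
(2) = -k^4*v - 3*k^3*v^2 - k^3*v + k^3 - 2*k^2*v^3 - 3*k^2*v^2 - 3*k^2*v - 2*k*v^3 + 2*k*v^2
(3) = 7*t^3 - 11*t - 9
(4) = -8*z^6 - 7*z^4 + 5*z^3 + 6*z^2 - 6*z - 10
(5) = p^2 + 9*p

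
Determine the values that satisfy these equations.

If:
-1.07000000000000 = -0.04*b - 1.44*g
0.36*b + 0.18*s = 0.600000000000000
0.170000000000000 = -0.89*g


Then:
b = 33.63
g = -0.19
s = -63.92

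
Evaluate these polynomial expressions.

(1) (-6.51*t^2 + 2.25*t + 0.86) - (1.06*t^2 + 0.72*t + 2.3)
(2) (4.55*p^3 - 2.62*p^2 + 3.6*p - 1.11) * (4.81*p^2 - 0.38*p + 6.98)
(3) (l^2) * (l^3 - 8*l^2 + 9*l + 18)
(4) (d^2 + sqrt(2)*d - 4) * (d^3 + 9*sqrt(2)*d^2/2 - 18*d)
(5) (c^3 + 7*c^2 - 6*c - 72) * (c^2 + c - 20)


(1) = -7.57*t^2 + 1.53*t - 1.44
(2) = 21.8855*p^5 - 14.3312*p^4 + 50.0706*p^3 - 24.9947*p^2 + 25.5498*p - 7.7478
(3) = l^5 - 8*l^4 + 9*l^3 + 18*l^2
(4) = d^5 + 11*sqrt(2)*d^4/2 - 13*d^3 - 36*sqrt(2)*d^2 + 72*d
(5) = c^5 + 8*c^4 - 19*c^3 - 218*c^2 + 48*c + 1440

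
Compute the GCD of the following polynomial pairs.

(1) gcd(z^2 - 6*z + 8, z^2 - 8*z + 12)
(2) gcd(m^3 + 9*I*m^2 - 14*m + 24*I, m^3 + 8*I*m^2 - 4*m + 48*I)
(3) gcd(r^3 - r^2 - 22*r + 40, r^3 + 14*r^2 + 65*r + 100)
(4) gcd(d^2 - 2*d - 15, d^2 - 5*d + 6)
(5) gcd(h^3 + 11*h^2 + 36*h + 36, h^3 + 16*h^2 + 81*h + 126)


(1) = z - 2
(2) = gcd((m - I)*(m + 4*I)*(m + 6*I), (m - 2*I)*(m + 4*I)*(m + 6*I)) = m^2 + 10*I*m - 24
(3) = r + 5
(4) = 1
(5) = h^2 + 9*h + 18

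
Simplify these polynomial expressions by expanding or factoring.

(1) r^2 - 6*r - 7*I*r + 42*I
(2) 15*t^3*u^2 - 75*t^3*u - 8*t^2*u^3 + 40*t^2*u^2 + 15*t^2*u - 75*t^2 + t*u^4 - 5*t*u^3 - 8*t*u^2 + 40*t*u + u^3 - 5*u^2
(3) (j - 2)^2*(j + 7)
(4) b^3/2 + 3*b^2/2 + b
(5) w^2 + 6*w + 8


(1) = (r - 6)*(r - 7*I)
(2) = (-5*t + u)*(-3*t + u)*(u - 5)*(t*u + 1)
(3) = j^3 + 3*j^2 - 24*j + 28
(4) = b*(b/2 + 1)*(b + 1)
(5) = (w + 2)*(w + 4)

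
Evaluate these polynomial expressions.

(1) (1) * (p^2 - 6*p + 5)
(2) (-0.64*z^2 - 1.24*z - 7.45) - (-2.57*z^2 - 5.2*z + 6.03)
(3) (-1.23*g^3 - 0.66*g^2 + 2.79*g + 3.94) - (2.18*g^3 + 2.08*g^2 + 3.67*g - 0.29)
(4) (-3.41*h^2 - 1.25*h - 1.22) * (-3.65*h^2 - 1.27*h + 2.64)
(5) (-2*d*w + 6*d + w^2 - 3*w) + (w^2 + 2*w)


(1) = p^2 - 6*p + 5
(2) = 1.93*z^2 + 3.96*z - 13.48
(3) = -3.41*g^3 - 2.74*g^2 - 0.88*g + 4.23
(4) = 12.4465*h^4 + 8.8932*h^3 - 2.9619*h^2 - 1.7506*h - 3.2208
(5) = -2*d*w + 6*d + 2*w^2 - w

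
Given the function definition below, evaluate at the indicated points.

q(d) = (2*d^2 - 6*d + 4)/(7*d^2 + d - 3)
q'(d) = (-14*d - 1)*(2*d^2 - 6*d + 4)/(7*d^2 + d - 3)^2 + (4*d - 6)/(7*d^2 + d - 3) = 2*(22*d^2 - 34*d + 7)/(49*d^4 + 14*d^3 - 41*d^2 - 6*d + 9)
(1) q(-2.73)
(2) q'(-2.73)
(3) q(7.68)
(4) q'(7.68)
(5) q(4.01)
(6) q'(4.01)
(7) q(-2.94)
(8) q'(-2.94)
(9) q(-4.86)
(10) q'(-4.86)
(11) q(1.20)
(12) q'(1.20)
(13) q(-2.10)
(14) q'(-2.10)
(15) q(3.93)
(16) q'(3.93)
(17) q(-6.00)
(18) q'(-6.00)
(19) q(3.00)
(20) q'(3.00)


(1) = 0.76
(2) = 0.24
(3) = 0.18
(4) = 0.01
(5) = 0.11
(6) = 0.03
(7) = 0.71
(8) = 0.20
(9) = 0.51
(10) = 0.06
(11) = -0.04
(12) = -0.06
(13) = 0.99
(14) = 0.53
(15) = 0.10
(16) = 0.04
(17) = 0.46
(18) = 0.03
(19) = 0.06
(20) = 0.05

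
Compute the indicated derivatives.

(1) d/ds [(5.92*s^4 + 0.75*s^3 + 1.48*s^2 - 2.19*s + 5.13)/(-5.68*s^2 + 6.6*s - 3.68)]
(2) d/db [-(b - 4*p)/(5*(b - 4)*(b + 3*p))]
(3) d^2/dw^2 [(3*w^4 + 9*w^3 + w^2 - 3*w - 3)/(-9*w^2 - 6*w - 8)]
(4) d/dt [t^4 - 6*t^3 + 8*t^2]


(1) = (-67.2512*s^5 + 112.956*s^4 - 77.2424*s^3 - 10.9512*s^2 + 47.384*s - 25.7988)/(32.2624*s^4 - 74.976*s^3 + 85.3648*s^2 - 48.576*s + 13.5424)
(2) = ((b - 4)*(b - 4*p) - (b - 4)*(b + 3*p) + (b - 4*p)*(b + 3*p))/(5*(b - 4)^2*(b + 3*p)^2)
(3) = 2*(-243*w^6 - 486*w^5 - 972*w^4 - 531*w^3 - 1503*w^2 - 1890*w - 316)/(729*w^6 + 1458*w^5 + 2916*w^4 + 2808*w^3 + 2592*w^2 + 1152*w + 512)
(4) = 2*t*(2*t^2 - 9*t + 8)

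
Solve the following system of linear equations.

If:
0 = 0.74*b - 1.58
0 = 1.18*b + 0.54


Then:
No Solution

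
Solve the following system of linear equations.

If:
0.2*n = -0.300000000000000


Then:
n = -1.50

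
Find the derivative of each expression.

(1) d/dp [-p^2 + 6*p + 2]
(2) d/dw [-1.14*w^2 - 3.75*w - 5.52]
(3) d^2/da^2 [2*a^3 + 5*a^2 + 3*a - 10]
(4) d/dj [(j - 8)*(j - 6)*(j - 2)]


(1) = 6 - 2*p
(2) = -2.28*w - 3.75
(3) = 12*a + 10
(4) = 3*j^2 - 32*j + 76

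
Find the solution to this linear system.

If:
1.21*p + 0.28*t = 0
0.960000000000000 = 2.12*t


Then:
p = -0.10
t = 0.45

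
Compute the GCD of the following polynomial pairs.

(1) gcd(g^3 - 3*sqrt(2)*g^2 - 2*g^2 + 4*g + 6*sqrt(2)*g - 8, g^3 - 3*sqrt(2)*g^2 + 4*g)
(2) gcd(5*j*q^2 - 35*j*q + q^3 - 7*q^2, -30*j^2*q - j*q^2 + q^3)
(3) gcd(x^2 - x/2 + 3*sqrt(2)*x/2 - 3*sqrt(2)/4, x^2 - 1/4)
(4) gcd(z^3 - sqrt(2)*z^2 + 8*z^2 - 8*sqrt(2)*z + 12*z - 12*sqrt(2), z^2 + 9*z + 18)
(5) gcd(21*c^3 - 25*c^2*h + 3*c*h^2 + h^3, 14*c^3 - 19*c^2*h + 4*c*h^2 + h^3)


(1) = g^2 - 3*sqrt(2)*g + 4
(2) = 5*j*q + q^2
(3) = gcd((x - 1/2)*(x + 3*sqrt(2)/2), (x - 1/2)*(x + 1/2)) = x - 1/2
(4) = gcd((z + 2)*(z + 6)*(z - sqrt(2)), (z + 3)*(z + 6)) = z + 6
(5) = gcd((-3*c + h)*(-c + h)*(7*c + h), (-2*c + h)*(-c + h)*(7*c + h)) = 7*c^2 - 6*c*h - h^2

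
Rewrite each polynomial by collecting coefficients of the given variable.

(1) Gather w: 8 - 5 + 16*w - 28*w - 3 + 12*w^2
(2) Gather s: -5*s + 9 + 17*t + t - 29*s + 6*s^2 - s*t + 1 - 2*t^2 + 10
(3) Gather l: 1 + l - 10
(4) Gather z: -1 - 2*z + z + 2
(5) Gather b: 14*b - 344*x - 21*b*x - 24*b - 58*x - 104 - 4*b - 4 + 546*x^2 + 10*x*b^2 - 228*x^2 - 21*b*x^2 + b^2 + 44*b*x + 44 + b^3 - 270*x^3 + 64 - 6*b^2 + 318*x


(1) = 12*w^2 - 12*w
(2) = 6*s^2 + s*(-t - 34) - 2*t^2 + 18*t + 20
(3) = l - 9
(4) = 1 - z
(5) = b^3 + b^2*(10*x - 5) + b*(-21*x^2 + 23*x - 14) - 270*x^3 + 318*x^2 - 84*x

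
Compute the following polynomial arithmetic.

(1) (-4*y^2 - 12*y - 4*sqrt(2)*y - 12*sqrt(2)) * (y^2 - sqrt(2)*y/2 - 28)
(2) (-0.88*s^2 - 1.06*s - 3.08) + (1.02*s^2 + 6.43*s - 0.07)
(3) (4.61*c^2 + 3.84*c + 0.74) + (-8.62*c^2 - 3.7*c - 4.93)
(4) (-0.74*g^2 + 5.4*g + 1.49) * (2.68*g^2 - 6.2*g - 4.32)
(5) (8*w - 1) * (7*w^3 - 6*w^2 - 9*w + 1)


(1) = -4*y^4 - 12*y^3 - 2*sqrt(2)*y^3 - 6*sqrt(2)*y^2 + 116*y^2 + 112*sqrt(2)*y + 348*y + 336*sqrt(2)
(2) = 0.14*s^2 + 5.37*s - 3.15
(3) = -4.01*c^2 + 0.14*c - 4.19
(4) = -1.9832*g^4 + 19.06*g^3 - 26.29*g^2 - 32.566*g - 6.4368
(5) = 56*w^4 - 55*w^3 - 66*w^2 + 17*w - 1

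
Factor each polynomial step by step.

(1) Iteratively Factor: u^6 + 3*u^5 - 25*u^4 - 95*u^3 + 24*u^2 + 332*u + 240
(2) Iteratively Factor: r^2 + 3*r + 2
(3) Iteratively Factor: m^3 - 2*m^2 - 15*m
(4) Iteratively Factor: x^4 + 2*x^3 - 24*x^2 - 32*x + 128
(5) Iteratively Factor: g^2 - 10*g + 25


(1) = (u + 2)*(u^5 + u^4 - 27*u^3 - 41*u^2 + 106*u + 120) = (u + 2)*(u + 3)*(u^4 - 2*u^3 - 21*u^2 + 22*u + 40) = (u - 5)*(u + 2)*(u + 3)*(u^3 + 3*u^2 - 6*u - 8) = (u - 5)*(u + 1)*(u + 2)*(u + 3)*(u^2 + 2*u - 8) = (u - 5)*(u - 2)*(u + 1)*(u + 2)*(u + 3)*(u + 4)
(2) = (r + 1)*(r + 2)
(3) = (m + 3)*(m^2 - 5*m) = m*(m + 3)*(m - 5)
(4) = (x + 4)*(x^3 - 2*x^2 - 16*x + 32) = (x + 4)^2*(x^2 - 6*x + 8) = (x - 4)*(x + 4)^2*(x - 2)
(5) = (g - 5)*(g - 5)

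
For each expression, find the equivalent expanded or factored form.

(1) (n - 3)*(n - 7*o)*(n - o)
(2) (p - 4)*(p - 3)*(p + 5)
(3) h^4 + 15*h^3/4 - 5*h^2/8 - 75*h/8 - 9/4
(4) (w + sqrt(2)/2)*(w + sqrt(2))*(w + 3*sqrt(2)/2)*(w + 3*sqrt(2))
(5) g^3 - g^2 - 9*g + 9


(1) = n^3 - 8*n^2*o - 3*n^2 + 7*n*o^2 + 24*n*o - 21*o^2
(2) = p^3 - 2*p^2 - 23*p + 60
(3) = (h - 3/2)*(h + 1/4)*(h + 2)*(h + 3)
(4) = w^4 + 6*sqrt(2)*w^3 + 47*w^2/2 + 18*sqrt(2)*w + 9
(5) = (g - 3)*(g - 1)*(g + 3)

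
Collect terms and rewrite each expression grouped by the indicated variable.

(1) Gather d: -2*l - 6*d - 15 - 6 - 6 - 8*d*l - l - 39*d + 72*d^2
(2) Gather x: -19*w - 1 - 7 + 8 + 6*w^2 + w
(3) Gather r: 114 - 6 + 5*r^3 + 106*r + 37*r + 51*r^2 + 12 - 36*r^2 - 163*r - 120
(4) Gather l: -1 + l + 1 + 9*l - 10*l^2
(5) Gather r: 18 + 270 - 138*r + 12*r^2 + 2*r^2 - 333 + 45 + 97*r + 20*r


(1) = 72*d^2 + d*(-8*l - 45) - 3*l - 27
(2) = 6*w^2 - 18*w
(3) = 5*r^3 + 15*r^2 - 20*r
(4) = -10*l^2 + 10*l
(5) = 14*r^2 - 21*r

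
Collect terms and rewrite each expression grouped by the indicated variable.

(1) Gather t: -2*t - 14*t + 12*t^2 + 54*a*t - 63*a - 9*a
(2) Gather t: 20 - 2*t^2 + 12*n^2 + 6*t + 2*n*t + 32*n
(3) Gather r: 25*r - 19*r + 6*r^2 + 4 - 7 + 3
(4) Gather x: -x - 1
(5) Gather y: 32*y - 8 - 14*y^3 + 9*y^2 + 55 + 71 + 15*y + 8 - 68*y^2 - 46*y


(1) = -72*a + 12*t^2 + t*(54*a - 16)
(2) = 12*n^2 + 32*n - 2*t^2 + t*(2*n + 6) + 20
(3) = 6*r^2 + 6*r
(4) = -x - 1
(5) = -14*y^3 - 59*y^2 + y + 126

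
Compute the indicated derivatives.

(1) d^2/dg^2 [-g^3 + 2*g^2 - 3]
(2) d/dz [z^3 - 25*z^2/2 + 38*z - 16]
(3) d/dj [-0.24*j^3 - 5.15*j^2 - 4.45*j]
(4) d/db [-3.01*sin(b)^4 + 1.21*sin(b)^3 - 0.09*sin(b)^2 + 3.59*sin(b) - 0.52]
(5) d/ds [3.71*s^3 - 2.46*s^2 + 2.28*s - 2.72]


(1) = 4 - 6*g
(2) = 3*z^2 - 25*z + 38
(3) = -0.72*j^2 - 10.3*j - 4.45
(4) = (-12.04*sin(b)^3 + 3.63*sin(b)^2 - 0.18*sin(b) + 3.59)*cos(b)
(5) = 11.13*s^2 - 4.92*s + 2.28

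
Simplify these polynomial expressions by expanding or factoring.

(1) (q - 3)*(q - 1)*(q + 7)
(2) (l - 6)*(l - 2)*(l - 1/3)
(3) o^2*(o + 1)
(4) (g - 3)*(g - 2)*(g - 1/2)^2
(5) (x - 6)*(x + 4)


(1) = q^3 + 3*q^2 - 25*q + 21
(2) = l^3 - 25*l^2/3 + 44*l/3 - 4
(3) = o^3 + o^2
(4) = g^4 - 6*g^3 + 45*g^2/4 - 29*g/4 + 3/2
(5) = x^2 - 2*x - 24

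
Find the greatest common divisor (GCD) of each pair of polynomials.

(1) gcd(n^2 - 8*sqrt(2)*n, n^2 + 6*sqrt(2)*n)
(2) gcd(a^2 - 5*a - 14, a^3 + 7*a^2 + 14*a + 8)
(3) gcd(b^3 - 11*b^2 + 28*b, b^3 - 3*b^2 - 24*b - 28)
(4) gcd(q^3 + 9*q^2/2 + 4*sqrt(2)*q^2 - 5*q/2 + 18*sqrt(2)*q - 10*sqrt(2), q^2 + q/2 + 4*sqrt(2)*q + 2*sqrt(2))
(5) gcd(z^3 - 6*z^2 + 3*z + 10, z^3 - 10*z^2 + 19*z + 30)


(1) = n
(2) = gcd((a - 7)*(a + 2), (a + 1)*(a + 2)*(a + 4)) = a + 2
(3) = b - 7
(4) = gcd((q - 1/2)*(q + 5)*(q + 4*sqrt(2)), (q + 1/2)*(q + 4*sqrt(2))) = q + 4*sqrt(2)
(5) = z^2 - 4*z - 5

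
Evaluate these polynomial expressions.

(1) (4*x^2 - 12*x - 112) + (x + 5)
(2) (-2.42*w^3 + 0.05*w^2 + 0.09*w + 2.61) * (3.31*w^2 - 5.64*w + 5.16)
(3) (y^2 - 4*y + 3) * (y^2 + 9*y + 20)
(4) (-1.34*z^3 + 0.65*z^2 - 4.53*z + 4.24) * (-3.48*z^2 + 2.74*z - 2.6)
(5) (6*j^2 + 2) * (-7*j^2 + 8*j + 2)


(1) = 4*x^2 - 11*x - 107
(2) = -8.0102*w^5 + 13.8143*w^4 - 12.4713*w^3 + 8.3895*w^2 - 14.256*w + 13.4676
(3) = y^4 + 5*y^3 - 13*y^2 - 53*y + 60
(4) = 4.6632*z^5 - 5.9336*z^4 + 21.0294*z^3 - 28.8574*z^2 + 23.3956*z - 11.024
(5) = -42*j^4 + 48*j^3 - 2*j^2 + 16*j + 4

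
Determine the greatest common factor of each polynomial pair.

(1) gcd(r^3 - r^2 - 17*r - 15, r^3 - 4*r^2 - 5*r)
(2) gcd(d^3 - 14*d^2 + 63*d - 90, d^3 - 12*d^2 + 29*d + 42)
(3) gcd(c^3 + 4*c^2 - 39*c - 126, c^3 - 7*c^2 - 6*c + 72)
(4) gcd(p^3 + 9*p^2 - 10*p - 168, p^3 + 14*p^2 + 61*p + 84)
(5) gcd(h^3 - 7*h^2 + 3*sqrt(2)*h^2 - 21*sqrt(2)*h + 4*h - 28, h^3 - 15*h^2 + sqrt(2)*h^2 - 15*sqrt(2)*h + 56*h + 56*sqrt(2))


(1) = r^2 - 4*r - 5
(2) = d - 6
(3) = gcd((c - 6)*(c + 3)*(c + 7), (c - 6)*(c - 4)*(c + 3)) = c^2 - 3*c - 18
(4) = gcd((p - 4)*(p + 6)*(p + 7), (p + 3)*(p + 4)*(p + 7)) = p + 7
(5) = h^2 + h*(-7 + sqrt(2)) - 7*sqrt(2)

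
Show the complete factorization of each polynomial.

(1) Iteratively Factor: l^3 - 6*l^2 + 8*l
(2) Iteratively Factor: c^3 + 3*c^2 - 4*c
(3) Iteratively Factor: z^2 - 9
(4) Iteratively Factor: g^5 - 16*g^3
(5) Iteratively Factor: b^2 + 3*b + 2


(1) = (l - 4)*(l^2 - 2*l) = (l - 4)*(l - 2)*(l)
(2) = (c - 1)*(c^2 + 4*c) = (c - 1)*(c + 4)*(c)
(3) = (z + 3)*(z - 3)
(4) = (g + 4)*(g^4 - 4*g^3) = g*(g + 4)*(g^3 - 4*g^2) = g^2*(g + 4)*(g^2 - 4*g) = g^3*(g + 4)*(g - 4)
(5) = (b + 2)*(b + 1)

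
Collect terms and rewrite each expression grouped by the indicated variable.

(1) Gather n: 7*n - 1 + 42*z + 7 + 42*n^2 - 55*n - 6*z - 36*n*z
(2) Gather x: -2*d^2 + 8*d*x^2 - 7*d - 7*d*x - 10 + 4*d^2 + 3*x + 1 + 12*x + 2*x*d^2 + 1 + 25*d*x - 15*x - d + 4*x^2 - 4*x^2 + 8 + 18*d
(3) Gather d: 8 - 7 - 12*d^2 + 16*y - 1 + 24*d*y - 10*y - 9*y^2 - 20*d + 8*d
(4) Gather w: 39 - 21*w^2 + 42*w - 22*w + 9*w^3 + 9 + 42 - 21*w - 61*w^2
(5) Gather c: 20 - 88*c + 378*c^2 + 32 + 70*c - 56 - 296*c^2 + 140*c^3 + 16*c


(1) = 42*n^2 + n*(-36*z - 48) + 36*z + 6
(2) = 2*d^2 + 8*d*x^2 + 10*d + x*(2*d^2 + 18*d)
(3) = -12*d^2 + d*(24*y - 12) - 9*y^2 + 6*y
(4) = 9*w^3 - 82*w^2 - w + 90
(5) = 140*c^3 + 82*c^2 - 2*c - 4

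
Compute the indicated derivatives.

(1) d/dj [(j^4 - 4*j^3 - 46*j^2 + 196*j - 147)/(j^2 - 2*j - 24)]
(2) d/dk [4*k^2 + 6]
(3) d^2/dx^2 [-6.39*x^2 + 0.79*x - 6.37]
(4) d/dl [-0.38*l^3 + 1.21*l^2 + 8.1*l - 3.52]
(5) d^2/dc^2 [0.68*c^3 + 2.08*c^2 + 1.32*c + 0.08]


(1) = 2*(j^5 - 5*j^4 - 40*j^3 + 92*j^2 + 1251*j - 2499)/(j^4 - 4*j^3 - 44*j^2 + 96*j + 576)
(2) = 8*k
(3) = -12.7800000000000
(4) = -1.14*l^2 + 2.42*l + 8.1
(5) = 4.08*c + 4.16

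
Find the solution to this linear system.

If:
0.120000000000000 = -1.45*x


Then:
x = -0.08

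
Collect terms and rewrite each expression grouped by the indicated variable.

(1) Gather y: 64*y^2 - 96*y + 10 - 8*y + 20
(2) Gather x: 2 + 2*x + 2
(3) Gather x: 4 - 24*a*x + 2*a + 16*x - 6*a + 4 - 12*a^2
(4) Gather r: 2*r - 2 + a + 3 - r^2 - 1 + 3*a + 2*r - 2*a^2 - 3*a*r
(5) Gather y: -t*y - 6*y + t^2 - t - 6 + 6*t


(1) = 64*y^2 - 104*y + 30
(2) = 2*x + 4
(3) = -12*a^2 - 4*a + x*(16 - 24*a) + 8
(4) = -2*a^2 + 4*a - r^2 + r*(4 - 3*a)
(5) = t^2 + 5*t + y*(-t - 6) - 6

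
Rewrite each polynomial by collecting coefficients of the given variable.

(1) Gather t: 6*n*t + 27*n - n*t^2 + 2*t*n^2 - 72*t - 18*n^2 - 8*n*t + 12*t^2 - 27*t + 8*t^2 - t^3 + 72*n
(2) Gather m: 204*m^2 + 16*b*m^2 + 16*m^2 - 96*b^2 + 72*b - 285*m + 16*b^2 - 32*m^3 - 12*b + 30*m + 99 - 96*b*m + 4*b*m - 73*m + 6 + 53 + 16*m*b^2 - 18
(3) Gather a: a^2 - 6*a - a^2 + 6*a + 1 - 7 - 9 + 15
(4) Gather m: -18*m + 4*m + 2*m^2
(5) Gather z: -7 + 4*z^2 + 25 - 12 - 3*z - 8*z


(1) = -18*n^2 + 99*n - t^3 + t^2*(20 - n) + t*(2*n^2 - 2*n - 99)
(2) = -80*b^2 + 60*b - 32*m^3 + m^2*(16*b + 220) + m*(16*b^2 - 92*b - 328) + 140
(3) = 0
(4) = 2*m^2 - 14*m
(5) = 4*z^2 - 11*z + 6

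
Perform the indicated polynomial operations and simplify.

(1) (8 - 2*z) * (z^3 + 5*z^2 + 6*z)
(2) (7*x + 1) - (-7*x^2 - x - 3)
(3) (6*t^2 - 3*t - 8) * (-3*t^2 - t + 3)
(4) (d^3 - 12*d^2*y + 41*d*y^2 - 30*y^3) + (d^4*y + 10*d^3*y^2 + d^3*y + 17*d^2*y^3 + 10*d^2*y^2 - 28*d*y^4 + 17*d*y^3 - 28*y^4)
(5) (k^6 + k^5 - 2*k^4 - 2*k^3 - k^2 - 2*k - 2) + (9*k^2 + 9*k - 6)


(1) = -2*z^4 - 2*z^3 + 28*z^2 + 48*z
(2) = 7*x^2 + 8*x + 4
(3) = -18*t^4 + 3*t^3 + 45*t^2 - t - 24
(4) = d^4*y + 10*d^3*y^2 + d^3*y + d^3 + 17*d^2*y^3 + 10*d^2*y^2 - 12*d^2*y - 28*d*y^4 + 17*d*y^3 + 41*d*y^2 - 28*y^4 - 30*y^3
(5) = k^6 + k^5 - 2*k^4 - 2*k^3 + 8*k^2 + 7*k - 8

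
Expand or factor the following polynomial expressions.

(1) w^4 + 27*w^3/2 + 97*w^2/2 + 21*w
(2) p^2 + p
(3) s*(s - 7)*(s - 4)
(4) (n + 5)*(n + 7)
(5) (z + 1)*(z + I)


(1) = w*(w + 1/2)*(w + 6)*(w + 7)
(2) = p*(p + 1)
(3) = s^3 - 11*s^2 + 28*s
(4) = n^2 + 12*n + 35
(5) = z^2 + z + I*z + I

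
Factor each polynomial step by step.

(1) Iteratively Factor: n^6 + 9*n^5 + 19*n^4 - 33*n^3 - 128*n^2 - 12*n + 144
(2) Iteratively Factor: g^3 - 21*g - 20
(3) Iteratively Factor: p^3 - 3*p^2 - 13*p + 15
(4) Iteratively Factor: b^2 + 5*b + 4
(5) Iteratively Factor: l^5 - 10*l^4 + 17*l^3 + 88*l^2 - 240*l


(1) = (n + 3)*(n^5 + 6*n^4 + n^3 - 36*n^2 - 20*n + 48) = (n + 3)^2*(n^4 + 3*n^3 - 8*n^2 - 12*n + 16) = (n - 1)*(n + 3)^2*(n^3 + 4*n^2 - 4*n - 16) = (n - 1)*(n + 3)^2*(n + 4)*(n^2 - 4) = (n - 2)*(n - 1)*(n + 3)^2*(n + 4)*(n + 2)
(2) = (g + 1)*(g^2 - g - 20) = (g + 1)*(g + 4)*(g - 5)
(3) = (p + 3)*(p^2 - 6*p + 5) = (p - 1)*(p + 3)*(p - 5)
(4) = (b + 4)*(b + 1)
(5) = (l - 4)*(l^4 - 6*l^3 - 7*l^2 + 60*l) = (l - 4)*(l + 3)*(l^3 - 9*l^2 + 20*l) = (l - 4)^2*(l + 3)*(l^2 - 5*l) = (l - 5)*(l - 4)^2*(l + 3)*(l)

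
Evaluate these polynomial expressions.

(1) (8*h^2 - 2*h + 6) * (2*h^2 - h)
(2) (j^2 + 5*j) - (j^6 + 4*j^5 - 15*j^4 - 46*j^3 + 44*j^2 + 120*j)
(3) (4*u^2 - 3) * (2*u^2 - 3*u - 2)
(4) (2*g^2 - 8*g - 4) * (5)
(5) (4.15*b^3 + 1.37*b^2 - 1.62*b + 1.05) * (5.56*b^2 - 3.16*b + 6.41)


(1) = 16*h^4 - 12*h^3 + 14*h^2 - 6*h
(2) = -j^6 - 4*j^5 + 15*j^4 + 46*j^3 - 43*j^2 - 115*j
(3) = 8*u^4 - 12*u^3 - 14*u^2 + 9*u + 6
(4) = 10*g^2 - 40*g - 20
(5) = 23.074*b^5 - 5.4968*b^4 + 13.2651*b^3 + 19.7389*b^2 - 13.7022*b + 6.7305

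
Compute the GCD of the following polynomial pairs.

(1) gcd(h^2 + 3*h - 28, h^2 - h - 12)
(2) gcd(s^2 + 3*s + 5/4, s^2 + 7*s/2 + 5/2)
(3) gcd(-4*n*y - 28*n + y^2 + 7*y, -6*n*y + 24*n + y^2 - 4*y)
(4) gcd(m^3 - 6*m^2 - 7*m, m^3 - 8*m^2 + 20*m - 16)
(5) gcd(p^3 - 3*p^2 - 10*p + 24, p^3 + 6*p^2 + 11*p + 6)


(1) = gcd((h - 4)*(h + 7), (h - 4)*(h + 3)) = h - 4
(2) = gcd((s + 1/2)*(s + 5/2), (s + 1)*(s + 5/2)) = s + 5/2
(3) = gcd((-4*n + y)*(y + 7), (-6*n + y)*(y - 4)) = 1
(4) = gcd(m*(m - 7)*(m + 1), (m - 4)*(m - 2)^2) = 1
(5) = p + 3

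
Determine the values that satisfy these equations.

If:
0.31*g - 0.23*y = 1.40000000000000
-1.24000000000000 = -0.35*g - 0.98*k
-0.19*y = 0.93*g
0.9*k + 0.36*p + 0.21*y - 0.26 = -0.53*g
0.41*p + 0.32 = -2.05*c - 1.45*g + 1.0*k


Then:
c = -0.35
g = 0.98
k = 0.92
p = -0.22
y = -4.77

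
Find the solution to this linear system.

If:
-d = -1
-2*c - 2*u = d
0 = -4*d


Then:
No Solution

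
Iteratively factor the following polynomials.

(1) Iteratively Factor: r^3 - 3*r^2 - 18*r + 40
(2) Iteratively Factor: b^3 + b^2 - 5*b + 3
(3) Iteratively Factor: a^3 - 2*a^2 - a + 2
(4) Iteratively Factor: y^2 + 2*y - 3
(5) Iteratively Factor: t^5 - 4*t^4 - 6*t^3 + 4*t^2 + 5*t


(1) = (r - 5)*(r^2 + 2*r - 8) = (r - 5)*(r - 2)*(r + 4)
(2) = (b - 1)*(b^2 + 2*b - 3) = (b - 1)*(b + 3)*(b - 1)
(3) = (a - 1)*(a^2 - a - 2) = (a - 2)*(a - 1)*(a + 1)
(4) = (y + 3)*(y - 1)
(5) = (t)*(t^4 - 4*t^3 - 6*t^2 + 4*t + 5) = t*(t + 1)*(t^3 - 5*t^2 - t + 5) = t*(t + 1)^2*(t^2 - 6*t + 5) = t*(t - 5)*(t + 1)^2*(t - 1)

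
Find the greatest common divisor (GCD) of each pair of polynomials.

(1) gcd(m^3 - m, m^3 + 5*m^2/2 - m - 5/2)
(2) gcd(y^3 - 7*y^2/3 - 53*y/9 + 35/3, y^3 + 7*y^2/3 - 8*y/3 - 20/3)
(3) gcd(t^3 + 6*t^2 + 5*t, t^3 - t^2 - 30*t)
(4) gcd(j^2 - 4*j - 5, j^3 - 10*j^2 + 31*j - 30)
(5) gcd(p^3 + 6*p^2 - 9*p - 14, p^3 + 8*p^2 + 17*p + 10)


(1) = gcd(m*(m - 1)*(m + 1), (m - 1)*(m + 1)*(m + 5/2)) = m^2 - 1
(2) = y - 5/3
(3) = gcd(t*(t + 1)*(t + 5), t*(t - 6)*(t + 5)) = t^2 + 5*t
(4) = gcd((j - 5)*(j + 1), (j - 5)*(j - 3)*(j - 2)) = j - 5
(5) = gcd((p - 2)*(p + 1)*(p + 7), (p + 1)*(p + 2)*(p + 5)) = p + 1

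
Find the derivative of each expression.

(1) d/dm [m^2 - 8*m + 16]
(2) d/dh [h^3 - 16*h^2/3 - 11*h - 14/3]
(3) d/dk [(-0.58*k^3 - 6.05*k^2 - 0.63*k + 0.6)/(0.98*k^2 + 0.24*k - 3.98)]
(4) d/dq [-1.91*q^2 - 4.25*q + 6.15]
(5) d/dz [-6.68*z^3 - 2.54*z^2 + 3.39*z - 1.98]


(1) = 2*m - 8
(2) = 3*h^2 - 32*h/3 - 11
(3) = (-0.5684*k^4 - 0.2784*k^3 + 6.0906*k^2 + 46.982*k + 2.3634)/(0.9604*k^4 + 0.4704*k^3 - 7.7432*k^2 - 1.9104*k + 15.8404)
(4) = -3.82*q - 4.25
(5) = -20.04*z^2 - 5.08*z + 3.39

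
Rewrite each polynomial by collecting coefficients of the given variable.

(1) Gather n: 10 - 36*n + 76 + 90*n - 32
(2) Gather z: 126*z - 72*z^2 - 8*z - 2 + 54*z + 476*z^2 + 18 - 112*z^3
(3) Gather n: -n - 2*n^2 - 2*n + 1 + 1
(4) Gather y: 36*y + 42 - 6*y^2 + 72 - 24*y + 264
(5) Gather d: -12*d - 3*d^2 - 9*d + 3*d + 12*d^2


(1) = 54*n + 54
(2) = -112*z^3 + 404*z^2 + 172*z + 16
(3) = -2*n^2 - 3*n + 2
(4) = -6*y^2 + 12*y + 378
(5) = 9*d^2 - 18*d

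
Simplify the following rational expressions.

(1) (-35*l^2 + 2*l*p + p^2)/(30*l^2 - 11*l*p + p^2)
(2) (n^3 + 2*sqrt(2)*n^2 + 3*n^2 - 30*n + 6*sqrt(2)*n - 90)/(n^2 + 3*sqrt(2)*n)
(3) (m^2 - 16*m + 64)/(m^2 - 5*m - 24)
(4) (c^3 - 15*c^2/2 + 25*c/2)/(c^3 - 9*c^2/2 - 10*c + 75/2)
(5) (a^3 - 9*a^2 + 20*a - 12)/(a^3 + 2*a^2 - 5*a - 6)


(1) = (7*l + p)/(-6*l + p)
(2) = (n^3 + n^2*(2*sqrt(2) + 3) + n*(-30 + 6*sqrt(2)) - 90)/(n^2 + 3*sqrt(2)*n)
(3) = (m - 8)/(m + 3)
(4) = c/(c + 3)
(5) = (a^2 - 7*a + 6)/(a^2 + 4*a + 3)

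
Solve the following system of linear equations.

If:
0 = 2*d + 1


Then:
d = -1/2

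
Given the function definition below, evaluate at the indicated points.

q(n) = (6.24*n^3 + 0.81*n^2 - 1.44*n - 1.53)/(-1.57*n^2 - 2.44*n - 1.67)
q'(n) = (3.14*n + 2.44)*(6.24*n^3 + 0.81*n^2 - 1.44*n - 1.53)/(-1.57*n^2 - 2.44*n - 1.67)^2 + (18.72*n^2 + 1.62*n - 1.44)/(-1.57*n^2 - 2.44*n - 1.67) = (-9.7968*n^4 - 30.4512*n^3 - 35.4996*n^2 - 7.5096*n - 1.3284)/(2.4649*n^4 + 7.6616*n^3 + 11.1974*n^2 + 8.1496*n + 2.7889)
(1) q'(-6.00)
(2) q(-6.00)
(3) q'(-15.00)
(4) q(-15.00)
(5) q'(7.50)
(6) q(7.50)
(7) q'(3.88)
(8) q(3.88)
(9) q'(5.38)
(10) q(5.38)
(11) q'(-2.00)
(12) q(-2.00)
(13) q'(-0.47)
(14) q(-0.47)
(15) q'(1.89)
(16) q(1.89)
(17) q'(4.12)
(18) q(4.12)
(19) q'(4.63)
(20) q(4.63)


(1) = -3.88
(2) = 30.12
(3) = -3.96
(4) = 65.52
(5) = -3.91
(6) = -24.62
(7) = -3.77
(8) = -10.63
(9) = -3.86
(10) = -16.37
(11) = -4.40
(12) = 14.77
(13) = -3.91
(14) = 1.52
(15) = -3.35
(16) = -3.43
(17) = -3.79
(18) = -11.54
(19) = -3.83
(20) = -13.48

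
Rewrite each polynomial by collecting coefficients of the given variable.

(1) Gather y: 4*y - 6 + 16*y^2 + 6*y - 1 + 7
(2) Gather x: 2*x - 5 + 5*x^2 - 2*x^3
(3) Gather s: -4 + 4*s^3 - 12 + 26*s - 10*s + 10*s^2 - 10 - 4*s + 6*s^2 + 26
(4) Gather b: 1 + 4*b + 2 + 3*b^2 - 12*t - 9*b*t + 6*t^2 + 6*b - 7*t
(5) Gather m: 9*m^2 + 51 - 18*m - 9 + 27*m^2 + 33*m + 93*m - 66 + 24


(1) = 16*y^2 + 10*y
(2) = -2*x^3 + 5*x^2 + 2*x - 5
(3) = 4*s^3 + 16*s^2 + 12*s
(4) = 3*b^2 + b*(10 - 9*t) + 6*t^2 - 19*t + 3
(5) = 36*m^2 + 108*m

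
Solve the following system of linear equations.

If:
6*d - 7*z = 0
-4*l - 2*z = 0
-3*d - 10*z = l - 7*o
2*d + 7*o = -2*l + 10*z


Then:
d = 0
l = 0
o = 0
z = 0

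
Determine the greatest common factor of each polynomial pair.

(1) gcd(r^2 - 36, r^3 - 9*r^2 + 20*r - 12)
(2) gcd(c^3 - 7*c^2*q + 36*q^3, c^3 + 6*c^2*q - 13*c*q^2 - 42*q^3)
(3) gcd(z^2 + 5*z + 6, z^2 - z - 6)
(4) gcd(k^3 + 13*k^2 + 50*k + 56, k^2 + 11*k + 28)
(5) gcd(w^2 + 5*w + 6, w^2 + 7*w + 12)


(1) = r - 6
(2) = gcd((c - 6*q)*(c - 3*q)*(c + 2*q), (c - 3*q)*(c + 2*q)*(c + 7*q)) = -c^2 + c*q + 6*q^2
(3) = z + 2
(4) = k^2 + 11*k + 28
(5) = gcd((w + 2)*(w + 3), (w + 3)*(w + 4)) = w + 3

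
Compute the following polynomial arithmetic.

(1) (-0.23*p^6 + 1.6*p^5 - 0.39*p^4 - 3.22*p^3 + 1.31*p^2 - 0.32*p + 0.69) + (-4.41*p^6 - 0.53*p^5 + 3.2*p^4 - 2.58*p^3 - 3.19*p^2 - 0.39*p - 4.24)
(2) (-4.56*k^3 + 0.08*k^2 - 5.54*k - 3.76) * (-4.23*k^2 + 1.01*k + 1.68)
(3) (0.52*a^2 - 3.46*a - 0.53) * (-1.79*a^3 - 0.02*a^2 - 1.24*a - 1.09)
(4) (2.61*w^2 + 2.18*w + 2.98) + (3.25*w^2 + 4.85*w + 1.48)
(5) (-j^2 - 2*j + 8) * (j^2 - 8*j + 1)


(1) = -4.64*p^6 + 1.07*p^5 + 2.81*p^4 - 5.8*p^3 - 1.88*p^2 - 0.71*p - 3.55
(2) = 19.2888*k^5 - 4.944*k^4 + 15.8542*k^3 + 10.4438*k^2 - 13.1048*k - 6.3168
(3) = -0.9308*a^5 + 6.183*a^4 + 0.3731*a^3 + 3.7342*a^2 + 4.4286*a + 0.5777
(4) = 5.86*w^2 + 7.03*w + 4.46
(5) = -j^4 + 6*j^3 + 23*j^2 - 66*j + 8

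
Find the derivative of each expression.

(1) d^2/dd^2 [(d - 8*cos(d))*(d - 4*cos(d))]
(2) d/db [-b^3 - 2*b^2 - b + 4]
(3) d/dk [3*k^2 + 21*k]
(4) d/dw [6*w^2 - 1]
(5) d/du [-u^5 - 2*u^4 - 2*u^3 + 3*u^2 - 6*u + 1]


(1) = 12*d*cos(d) + 128*sin(d)^2 + 24*sin(d) - 62
(2) = -3*b^2 - 4*b - 1
(3) = 6*k + 21
(4) = 12*w
(5) = -5*u^4 - 8*u^3 - 6*u^2 + 6*u - 6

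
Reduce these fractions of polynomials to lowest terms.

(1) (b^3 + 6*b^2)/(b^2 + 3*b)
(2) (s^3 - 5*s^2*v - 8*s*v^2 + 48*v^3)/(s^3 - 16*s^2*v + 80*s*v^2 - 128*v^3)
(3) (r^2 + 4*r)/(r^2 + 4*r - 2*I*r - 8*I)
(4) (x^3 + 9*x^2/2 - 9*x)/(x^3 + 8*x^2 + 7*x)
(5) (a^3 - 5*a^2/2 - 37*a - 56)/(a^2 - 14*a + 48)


(1) = (b^2 + 6*b)/(b + 3)
(2) = (s + 3*v)/(s - 8*v)
(3) = r/(r - 2*I)
(4) = (2*x^2 + 9*x - 18)/(2*x^2 + 16*x + 14)
(5) = (2*a^2 + 11*a + 14)/(2*a - 12)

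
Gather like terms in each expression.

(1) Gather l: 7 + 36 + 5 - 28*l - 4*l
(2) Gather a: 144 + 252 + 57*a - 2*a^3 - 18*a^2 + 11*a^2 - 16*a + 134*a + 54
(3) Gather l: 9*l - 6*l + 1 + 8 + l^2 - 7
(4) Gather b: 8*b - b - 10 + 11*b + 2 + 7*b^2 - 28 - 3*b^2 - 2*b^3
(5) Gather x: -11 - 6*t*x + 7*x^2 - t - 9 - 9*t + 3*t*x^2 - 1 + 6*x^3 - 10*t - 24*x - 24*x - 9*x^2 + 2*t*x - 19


(1) = 48 - 32*l
(2) = -2*a^3 - 7*a^2 + 175*a + 450
(3) = l^2 + 3*l + 2
(4) = -2*b^3 + 4*b^2 + 18*b - 36
(5) = -20*t + 6*x^3 + x^2*(3*t - 2) + x*(-4*t - 48) - 40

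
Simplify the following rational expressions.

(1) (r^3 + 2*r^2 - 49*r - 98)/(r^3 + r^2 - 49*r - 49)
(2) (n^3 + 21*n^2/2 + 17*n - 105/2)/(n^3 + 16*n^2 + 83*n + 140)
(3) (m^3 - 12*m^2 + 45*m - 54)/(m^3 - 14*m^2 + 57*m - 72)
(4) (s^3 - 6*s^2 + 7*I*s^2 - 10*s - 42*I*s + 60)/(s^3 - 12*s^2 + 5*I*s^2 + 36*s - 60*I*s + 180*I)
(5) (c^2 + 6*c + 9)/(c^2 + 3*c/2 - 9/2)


(1) = (r + 2)/(r + 1)
(2) = (2*n - 3)/(2*n + 8)
(3) = (m - 6)/(m - 8)
(4) = (s + 2*I)/(s - 6)
(5) = (2*c + 6)/(2*c - 3)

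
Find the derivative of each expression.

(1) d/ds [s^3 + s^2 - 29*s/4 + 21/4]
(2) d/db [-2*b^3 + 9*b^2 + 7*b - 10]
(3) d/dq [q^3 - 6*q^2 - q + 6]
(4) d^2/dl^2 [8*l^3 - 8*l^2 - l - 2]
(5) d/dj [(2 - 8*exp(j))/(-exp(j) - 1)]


(1) = 3*s^2 + 2*s - 29/4
(2) = -6*b^2 + 18*b + 7
(3) = 3*q^2 - 12*q - 1
(4) = 48*l - 16
(5) = 5/(2*cosh(j/2)^2)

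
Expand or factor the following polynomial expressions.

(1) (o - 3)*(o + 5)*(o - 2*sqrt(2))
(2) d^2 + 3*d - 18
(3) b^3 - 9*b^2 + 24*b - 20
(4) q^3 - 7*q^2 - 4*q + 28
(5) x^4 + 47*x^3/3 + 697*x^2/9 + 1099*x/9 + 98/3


(1) = o^3 - 2*sqrt(2)*o^2 + 2*o^2 - 15*o - 4*sqrt(2)*o + 30*sqrt(2)
(2) = (d - 3)*(d + 6)
(3) = (b - 5)*(b - 2)^2
(4) = (q - 7)*(q - 2)*(q + 2)
(5) = (x + 1/3)*(x + 7/3)*(x + 6)*(x + 7)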